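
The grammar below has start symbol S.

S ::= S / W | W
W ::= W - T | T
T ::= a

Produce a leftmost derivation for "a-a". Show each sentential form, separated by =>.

S => W   [S ::= W]
W => W-T   [W ::= W - T]
W-T => T-T   [W ::= T]
T-T => a-T   [T ::= a]
a-T => a-a   [T ::= a]

S=>W=>W-T=>T-T=>a-T=>a-a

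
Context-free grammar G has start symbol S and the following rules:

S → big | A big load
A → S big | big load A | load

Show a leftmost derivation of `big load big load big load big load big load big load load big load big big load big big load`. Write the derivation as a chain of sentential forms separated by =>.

S => A big load => S big big load => A big load big big load => big load A big load big big load => big load big load A big load big big load => big load big load big load A big load big big load => big load big load big load big load A big load big big load => big load big load big load big load big load A big load big big load => big load big load big load big load big load S big big load big big load => big load big load big load big load big load A big load big big load big big load => big load big load big load big load big load big load A big load big big load big big load => big load big load big load big load big load big load load big load big big load big big load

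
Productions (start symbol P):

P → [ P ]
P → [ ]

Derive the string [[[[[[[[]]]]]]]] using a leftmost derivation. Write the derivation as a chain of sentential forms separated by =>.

P => [P]   [P → [ P ]]
[P] => [[P]]   [P → [ P ]]
[[P]] => [[[P]]]   [P → [ P ]]
[[[P]]] => [[[[P]]]]   [P → [ P ]]
[[[[P]]]] => [[[[[P]]]]]   [P → [ P ]]
[[[[[P]]]]] => [[[[[[P]]]]]]   [P → [ P ]]
[[[[[[P]]]]]] => [[[[[[[P]]]]]]]   [P → [ P ]]
[[[[[[[P]]]]]]] => [[[[[[[[]]]]]]]]   [P → [ ]]

P=>[P]=>[[P]]=>[[[P]]]=>[[[[P]]]]=>[[[[[P]]]]]=>[[[[[[P]]]]]]=>[[[[[[[P]]]]]]]=>[[[[[[[[]]]]]]]]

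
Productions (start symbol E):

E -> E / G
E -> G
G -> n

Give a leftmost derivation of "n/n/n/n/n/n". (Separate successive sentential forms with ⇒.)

E ⇒ E/G ⇒ E/G/G ⇒ E/G/G/G ⇒ E/G/G/G/G ⇒ E/G/G/G/G/G ⇒ G/G/G/G/G/G ⇒ n/G/G/G/G/G ⇒ n/n/G/G/G/G ⇒ n/n/n/G/G/G ⇒ n/n/n/n/G/G ⇒ n/n/n/n/n/G ⇒ n/n/n/n/n/n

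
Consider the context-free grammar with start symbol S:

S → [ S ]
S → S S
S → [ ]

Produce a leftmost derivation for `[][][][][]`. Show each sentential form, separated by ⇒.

S ⇒ SS   [S → S S]
SS ⇒ SSS   [S → S S]
SSS ⇒ SSSS   [S → S S]
SSSS ⇒ SSSSS   [S → S S]
SSSSS ⇒ []SSSS   [S → [ ]]
[]SSSS ⇒ [][]SSS   [S → [ ]]
[][]SSS ⇒ [][][]SS   [S → [ ]]
[][][]SS ⇒ [][][][]S   [S → [ ]]
[][][][]S ⇒ [][][][][]   [S → [ ]]

S ⇒ SS ⇒ SSS ⇒ SSSS ⇒ SSSSS ⇒ []SSSS ⇒ [][]SSS ⇒ [][][]SS ⇒ [][][][]S ⇒ [][][][][]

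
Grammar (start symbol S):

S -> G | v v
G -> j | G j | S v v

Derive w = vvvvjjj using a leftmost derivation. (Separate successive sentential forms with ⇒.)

S ⇒ G   [S -> G]
G ⇒ Gj   [G -> G j]
Gj ⇒ Gjj   [G -> G j]
Gjj ⇒ Gjjj   [G -> G j]
Gjjj ⇒ Svvjjj   [G -> S v v]
Svvjjj ⇒ vvvvjjj   [S -> v v]

S ⇒ G ⇒ Gj ⇒ Gjj ⇒ Gjjj ⇒ Svvjjj ⇒ vvvvjjj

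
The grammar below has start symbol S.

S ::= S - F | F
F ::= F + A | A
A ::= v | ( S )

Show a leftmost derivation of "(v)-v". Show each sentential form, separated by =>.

S=>S-F=>F-F=>A-F=>(S)-F=>(F)-F=>(A)-F=>(v)-F=>(v)-A=>(v)-v

S => S-F   [S ::= S - F]
S-F => F-F   [S ::= F]
F-F => A-F   [F ::= A]
A-F => (S)-F   [A ::= ( S )]
(S)-F => (F)-F   [S ::= F]
(F)-F => (A)-F   [F ::= A]
(A)-F => (v)-F   [A ::= v]
(v)-F => (v)-A   [F ::= A]
(v)-A => (v)-v   [A ::= v]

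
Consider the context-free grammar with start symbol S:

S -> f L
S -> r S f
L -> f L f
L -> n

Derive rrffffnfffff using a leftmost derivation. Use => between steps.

S => rSf   [S -> r S f]
rSf => rrSff   [S -> r S f]
rrSff => rrfLff   [S -> f L]
rrfLff => rrffLfff   [L -> f L f]
rrffLfff => rrfffLffff   [L -> f L f]
rrfffLffff => rrffffLfffff   [L -> f L f]
rrffffLfffff => rrffffnfffff   [L -> n]

S => rSf => rrSff => rrfLff => rrffLfff => rrfffLffff => rrffffLfffff => rrffffnfffff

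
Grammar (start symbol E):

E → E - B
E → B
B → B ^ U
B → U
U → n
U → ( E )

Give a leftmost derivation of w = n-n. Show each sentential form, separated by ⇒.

E ⇒ E-B ⇒ B-B ⇒ U-B ⇒ n-B ⇒ n-U ⇒ n-n

E ⇒ E-B   [E → E - B]
E-B ⇒ B-B   [E → B]
B-B ⇒ U-B   [B → U]
U-B ⇒ n-B   [U → n]
n-B ⇒ n-U   [B → U]
n-U ⇒ n-n   [U → n]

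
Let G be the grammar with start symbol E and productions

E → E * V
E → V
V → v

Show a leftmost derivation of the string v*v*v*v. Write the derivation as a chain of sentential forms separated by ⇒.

E ⇒ E*V ⇒ E*V*V ⇒ E*V*V*V ⇒ V*V*V*V ⇒ v*V*V*V ⇒ v*v*V*V ⇒ v*v*v*V ⇒ v*v*v*v

E ⇒ E*V   [E → E * V]
E*V ⇒ E*V*V   [E → E * V]
E*V*V ⇒ E*V*V*V   [E → E * V]
E*V*V*V ⇒ V*V*V*V   [E → V]
V*V*V*V ⇒ v*V*V*V   [V → v]
v*V*V*V ⇒ v*v*V*V   [V → v]
v*v*V*V ⇒ v*v*v*V   [V → v]
v*v*v*V ⇒ v*v*v*v   [V → v]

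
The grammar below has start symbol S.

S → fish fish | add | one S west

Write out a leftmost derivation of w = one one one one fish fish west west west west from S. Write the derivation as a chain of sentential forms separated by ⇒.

S ⇒ one S west   [S → one S west]
one S west ⇒ one one S west west   [S → one S west]
one one S west west ⇒ one one one S west west west   [S → one S west]
one one one S west west west ⇒ one one one one S west west west west   [S → one S west]
one one one one S west west west west ⇒ one one one one fish fish west west west west   [S → fish fish]

S ⇒ one S west ⇒ one one S west west ⇒ one one one S west west west ⇒ one one one one S west west west west ⇒ one one one one fish fish west west west west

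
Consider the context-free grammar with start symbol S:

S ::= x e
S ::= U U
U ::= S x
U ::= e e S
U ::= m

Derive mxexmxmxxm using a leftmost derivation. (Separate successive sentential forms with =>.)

S => UU => SxU => UUxU => mUxU => mSxxU => mUUxxU => mSxUxxU => mUUxUxxU => mSxUxUxxU => mxexUxUxxU => mxexmxUxxU => mxexmxmxxU => mxexmxmxxm

S => UU   [S ::= U U]
UU => SxU   [U ::= S x]
SxU => UUxU   [S ::= U U]
UUxU => mUxU   [U ::= m]
mUxU => mSxxU   [U ::= S x]
mSxxU => mUUxxU   [S ::= U U]
mUUxxU => mSxUxxU   [U ::= S x]
mSxUxxU => mUUxUxxU   [S ::= U U]
mUUxUxxU => mSxUxUxxU   [U ::= S x]
mSxUxUxxU => mxexUxUxxU   [S ::= x e]
mxexUxUxxU => mxexmxUxxU   [U ::= m]
mxexmxUxxU => mxexmxmxxU   [U ::= m]
mxexmxmxxU => mxexmxmxxm   [U ::= m]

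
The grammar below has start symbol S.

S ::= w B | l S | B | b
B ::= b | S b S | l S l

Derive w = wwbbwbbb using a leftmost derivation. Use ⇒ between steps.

S ⇒ wB ⇒ wSbS ⇒ wBbS ⇒ wSbSbS ⇒ wwBbSbS ⇒ wwbbSbS ⇒ wwbbwBbS ⇒ wwbbwbbS ⇒ wwbbwbbb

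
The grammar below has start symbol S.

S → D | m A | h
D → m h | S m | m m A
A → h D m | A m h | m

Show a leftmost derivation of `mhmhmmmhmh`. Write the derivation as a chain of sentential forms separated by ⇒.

S⇒mA⇒mAmh⇒mAmhmh⇒mhDmmhmh⇒mhSmmmhmh⇒mhDmmmhmh⇒mhmhmmmhmh

S ⇒ mA   [S → m A]
mA ⇒ mAmh   [A → A m h]
mAmh ⇒ mAmhmh   [A → A m h]
mAmhmh ⇒ mhDmmhmh   [A → h D m]
mhDmmhmh ⇒ mhSmmmhmh   [D → S m]
mhSmmmhmh ⇒ mhDmmmhmh   [S → D]
mhDmmmhmh ⇒ mhmhmmmhmh   [D → m h]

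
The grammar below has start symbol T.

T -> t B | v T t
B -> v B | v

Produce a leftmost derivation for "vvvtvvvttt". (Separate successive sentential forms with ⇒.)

T⇒vTt⇒vvTtt⇒vvvTttt⇒vvvtBttt⇒vvvtvBttt⇒vvvtvvBttt⇒vvvtvvvttt

T ⇒ vTt   [T -> v T t]
vTt ⇒ vvTtt   [T -> v T t]
vvTtt ⇒ vvvTttt   [T -> v T t]
vvvTttt ⇒ vvvtBttt   [T -> t B]
vvvtBttt ⇒ vvvtvBttt   [B -> v B]
vvvtvBttt ⇒ vvvtvvBttt   [B -> v B]
vvvtvvBttt ⇒ vvvtvvvttt   [B -> v]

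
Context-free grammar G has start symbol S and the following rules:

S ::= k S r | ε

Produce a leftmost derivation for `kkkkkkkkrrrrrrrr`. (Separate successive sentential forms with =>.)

S => kSr   [S ::= k S r]
kSr => kkSrr   [S ::= k S r]
kkSrr => kkkSrrr   [S ::= k S r]
kkkSrrr => kkkkSrrrr   [S ::= k S r]
kkkkSrrrr => kkkkkSrrrrr   [S ::= k S r]
kkkkkSrrrrr => kkkkkkSrrrrrr   [S ::= k S r]
kkkkkkSrrrrrr => kkkkkkkSrrrrrrr   [S ::= k S r]
kkkkkkkSrrrrrrr => kkkkkkkkSrrrrrrrr   [S ::= k S r]
kkkkkkkkSrrrrrrrr => kkkkkkkkrrrrrrrr   [S ::= ε]

S => kSr => kkSrr => kkkSrrr => kkkkSrrrr => kkkkkSrrrrr => kkkkkkSrrrrrr => kkkkkkkSrrrrrrr => kkkkkkkkSrrrrrrrr => kkkkkkkkrrrrrrrr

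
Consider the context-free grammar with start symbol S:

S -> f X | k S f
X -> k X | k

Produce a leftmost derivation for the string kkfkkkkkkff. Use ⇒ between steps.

S ⇒ kSf   [S -> k S f]
kSf ⇒ kkSff   [S -> k S f]
kkSff ⇒ kkfXff   [S -> f X]
kkfXff ⇒ kkfkXff   [X -> k X]
kkfkXff ⇒ kkfkkXff   [X -> k X]
kkfkkXff ⇒ kkfkkkXff   [X -> k X]
kkfkkkXff ⇒ kkfkkkkXff   [X -> k X]
kkfkkkkXff ⇒ kkfkkkkkXff   [X -> k X]
kkfkkkkkXff ⇒ kkfkkkkkkff   [X -> k]

S⇒kSf⇒kkSff⇒kkfXff⇒kkfkXff⇒kkfkkXff⇒kkfkkkXff⇒kkfkkkkXff⇒kkfkkkkkXff⇒kkfkkkkkkff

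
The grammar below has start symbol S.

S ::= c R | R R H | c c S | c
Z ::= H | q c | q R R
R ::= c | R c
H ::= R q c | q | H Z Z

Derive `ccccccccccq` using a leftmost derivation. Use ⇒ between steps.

S ⇒ ccS   [S ::= c c S]
ccS ⇒ ccccS   [S ::= c c S]
ccccS ⇒ ccccccS   [S ::= c c S]
ccccccS ⇒ ccccccRRH   [S ::= R R H]
ccccccRRH ⇒ ccccccRcRH   [R ::= R c]
ccccccRcRH ⇒ ccccccRccRH   [R ::= R c]
ccccccRccRH ⇒ cccccccccRH   [R ::= c]
cccccccccRH ⇒ ccccccccccH   [R ::= c]
ccccccccccH ⇒ ccccccccccq   [H ::= q]

S⇒ccS⇒ccccS⇒ccccccS⇒ccccccRRH⇒ccccccRcRH⇒ccccccRccRH⇒cccccccccRH⇒ccccccccccH⇒ccccccccccq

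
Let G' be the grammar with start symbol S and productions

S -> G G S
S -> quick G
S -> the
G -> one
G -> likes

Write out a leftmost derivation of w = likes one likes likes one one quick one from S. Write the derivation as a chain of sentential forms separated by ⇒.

S ⇒ G G S ⇒ likes G S ⇒ likes one S ⇒ likes one G G S ⇒ likes one likes G S ⇒ likes one likes likes S ⇒ likes one likes likes G G S ⇒ likes one likes likes one G S ⇒ likes one likes likes one one S ⇒ likes one likes likes one one quick G ⇒ likes one likes likes one one quick one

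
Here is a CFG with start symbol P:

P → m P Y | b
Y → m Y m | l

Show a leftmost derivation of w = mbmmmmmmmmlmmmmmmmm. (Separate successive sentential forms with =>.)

P => mPY   [P → m P Y]
mPY => mbY   [P → b]
mbY => mbmYm   [Y → m Y m]
mbmYm => mbmmYmm   [Y → m Y m]
mbmmYmm => mbmmmYmmm   [Y → m Y m]
mbmmmYmmm => mbmmmmYmmmm   [Y → m Y m]
mbmmmmYmmmm => mbmmmmmYmmmmm   [Y → m Y m]
mbmmmmmYmmmmm => mbmmmmmmYmmmmmm   [Y → m Y m]
mbmmmmmmYmmmmmm => mbmmmmmmmYmmmmmmm   [Y → m Y m]
mbmmmmmmmYmmmmmmm => mbmmmmmmmmYmmmmmmmm   [Y → m Y m]
mbmmmmmmmmYmmmmmmmm => mbmmmmmmmmlmmmmmmmm   [Y → l]

P=>mPY=>mbY=>mbmYm=>mbmmYmm=>mbmmmYmmm=>mbmmmmYmmmm=>mbmmmmmYmmmmm=>mbmmmmmmYmmmmmm=>mbmmmmmmmYmmmmmmm=>mbmmmmmmmmYmmmmmmmm=>mbmmmmmmmmlmmmmmmmm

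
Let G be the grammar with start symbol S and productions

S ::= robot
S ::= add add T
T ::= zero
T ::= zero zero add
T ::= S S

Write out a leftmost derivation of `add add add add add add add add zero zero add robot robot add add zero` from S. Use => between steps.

S => add add T   [S ::= add add T]
add add T => add add S S   [T ::= S S]
add add S S => add add add add T S   [S ::= add add T]
add add add add T S => add add add add S S S   [T ::= S S]
add add add add S S S => add add add add add add T S S   [S ::= add add T]
add add add add add add T S S => add add add add add add S S S S   [T ::= S S]
add add add add add add S S S S => add add add add add add add add T S S S   [S ::= add add T]
add add add add add add add add T S S S => add add add add add add add add zero zero add S S S   [T ::= zero zero add]
add add add add add add add add zero zero add S S S => add add add add add add add add zero zero add robot S S   [S ::= robot]
add add add add add add add add zero zero add robot S S => add add add add add add add add zero zero add robot robot S   [S ::= robot]
add add add add add add add add zero zero add robot robot S => add add add add add add add add zero zero add robot robot add add T   [S ::= add add T]
add add add add add add add add zero zero add robot robot add add T => add add add add add add add add zero zero add robot robot add add zero   [T ::= zero]

S => add add T => add add S S => add add add add T S => add add add add S S S => add add add add add add T S S => add add add add add add S S S S => add add add add add add add add T S S S => add add add add add add add add zero zero add S S S => add add add add add add add add zero zero add robot S S => add add add add add add add add zero zero add robot robot S => add add add add add add add add zero zero add robot robot add add T => add add add add add add add add zero zero add robot robot add add zero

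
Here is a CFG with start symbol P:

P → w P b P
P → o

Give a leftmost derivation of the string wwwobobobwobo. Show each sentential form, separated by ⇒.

P ⇒ wPbP   [P → w P b P]
wPbP ⇒ wwPbPbP   [P → w P b P]
wwPbPbP ⇒ wwwPbPbPbP   [P → w P b P]
wwwPbPbPbP ⇒ wwwobPbPbP   [P → o]
wwwobPbPbP ⇒ wwwobobPbP   [P → o]
wwwobobPbP ⇒ wwwobobobP   [P → o]
wwwobobobP ⇒ wwwobobobwPbP   [P → w P b P]
wwwobobobwPbP ⇒ wwwobobobwobP   [P → o]
wwwobobobwobP ⇒ wwwobobobwobo   [P → o]

P ⇒ wPbP ⇒ wwPbPbP ⇒ wwwPbPbPbP ⇒ wwwobPbPbP ⇒ wwwobobPbP ⇒ wwwobobobP ⇒ wwwobobobwPbP ⇒ wwwobobobwobP ⇒ wwwobobobwobo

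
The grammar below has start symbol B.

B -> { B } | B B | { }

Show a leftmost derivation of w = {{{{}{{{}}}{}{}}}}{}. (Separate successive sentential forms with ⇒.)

B ⇒ BB   [B -> B B]
BB ⇒ {B}B   [B -> { B }]
{B}B ⇒ {{B}}B   [B -> { B }]
{{B}}B ⇒ {{{B}}}B   [B -> { B }]
{{{B}}}B ⇒ {{{BB}}}B   [B -> B B]
{{{BB}}}B ⇒ {{{BBB}}}B   [B -> B B]
{{{BBB}}}B ⇒ {{{{}BB}}}B   [B -> { }]
{{{{}BB}}}B ⇒ {{{{}BBB}}}B   [B -> B B]
{{{{}BBB}}}B ⇒ {{{{}{B}BB}}}B   [B -> { B }]
{{{{}{B}BB}}}B ⇒ {{{{}{{B}}BB}}}B   [B -> { B }]
{{{{}{{B}}BB}}}B ⇒ {{{{}{{{}}}BB}}}B   [B -> { }]
{{{{}{{{}}}BB}}}B ⇒ {{{{}{{{}}}{}B}}}B   [B -> { }]
{{{{}{{{}}}{}B}}}B ⇒ {{{{}{{{}}}{}{}}}}B   [B -> { }]
{{{{}{{{}}}{}{}}}}B ⇒ {{{{}{{{}}}{}{}}}}{}   [B -> { }]

B⇒BB⇒{B}B⇒{{B}}B⇒{{{B}}}B⇒{{{BB}}}B⇒{{{BBB}}}B⇒{{{{}BB}}}B⇒{{{{}BBB}}}B⇒{{{{}{B}BB}}}B⇒{{{{}{{B}}BB}}}B⇒{{{{}{{{}}}BB}}}B⇒{{{{}{{{}}}{}B}}}B⇒{{{{}{{{}}}{}{}}}}B⇒{{{{}{{{}}}{}{}}}}{}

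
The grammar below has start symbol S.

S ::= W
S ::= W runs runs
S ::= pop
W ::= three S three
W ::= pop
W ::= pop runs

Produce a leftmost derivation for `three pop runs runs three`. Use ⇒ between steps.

S ⇒ W ⇒ three S three ⇒ three W runs runs three ⇒ three pop runs runs three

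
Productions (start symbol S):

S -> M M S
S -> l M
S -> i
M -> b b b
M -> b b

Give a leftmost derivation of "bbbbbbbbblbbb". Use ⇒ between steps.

S ⇒ MMS ⇒ bbMS ⇒ bbbbS ⇒ bbbbMMS ⇒ bbbbbbMS ⇒ bbbbbbbbbS ⇒ bbbbbbbbblM ⇒ bbbbbbbbblbbb

S ⇒ MMS   [S -> M M S]
MMS ⇒ bbMS   [M -> b b]
bbMS ⇒ bbbbS   [M -> b b]
bbbbS ⇒ bbbbMMS   [S -> M M S]
bbbbMMS ⇒ bbbbbbMS   [M -> b b]
bbbbbbMS ⇒ bbbbbbbbbS   [M -> b b b]
bbbbbbbbbS ⇒ bbbbbbbbblM   [S -> l M]
bbbbbbbbblM ⇒ bbbbbbbbblbbb   [M -> b b b]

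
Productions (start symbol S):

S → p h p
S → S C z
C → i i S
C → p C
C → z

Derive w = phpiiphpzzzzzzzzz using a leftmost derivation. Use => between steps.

S => SCz => SCzCz => phpCzCz => phpiiSzCz => phpiiSCzzCz => phpiiSCzCzzCz => phpiiSCzCzCzzCz => phpiiphpCzCzCzzCz => phpiiphpzzCzCzzCz => phpiiphpzzzzCzzCz => phpiiphpzzzzzzzCz => phpiiphpzzzzzzzzz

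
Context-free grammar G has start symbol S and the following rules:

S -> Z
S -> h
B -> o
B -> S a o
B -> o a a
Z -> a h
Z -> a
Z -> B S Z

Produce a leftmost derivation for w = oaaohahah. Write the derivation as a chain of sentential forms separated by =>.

S => Z => BSZ => oSZ => oZZ => oBSZZ => oSaoSZZ => oZaoSZZ => oaaoSZZ => oaaohZZ => oaaohahZ => oaaohahah

S => Z   [S -> Z]
Z => BSZ   [Z -> B S Z]
BSZ => oSZ   [B -> o]
oSZ => oZZ   [S -> Z]
oZZ => oBSZZ   [Z -> B S Z]
oBSZZ => oSaoSZZ   [B -> S a o]
oSaoSZZ => oZaoSZZ   [S -> Z]
oZaoSZZ => oaaoSZZ   [Z -> a]
oaaoSZZ => oaaohZZ   [S -> h]
oaaohZZ => oaaohahZ   [Z -> a h]
oaaohahZ => oaaohahah   [Z -> a h]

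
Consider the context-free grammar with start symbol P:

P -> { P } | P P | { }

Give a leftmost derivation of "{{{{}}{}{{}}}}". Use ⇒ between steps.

P ⇒ {P} ⇒ {{P}} ⇒ {{PP}} ⇒ {{{P}P}} ⇒ {{{{}}P}} ⇒ {{{{}}PP}} ⇒ {{{{}}{}P}} ⇒ {{{{}}{}{P}}} ⇒ {{{{}}{}{{}}}}

P ⇒ {P}   [P -> { P }]
{P} ⇒ {{P}}   [P -> { P }]
{{P}} ⇒ {{PP}}   [P -> P P]
{{PP}} ⇒ {{{P}P}}   [P -> { P }]
{{{P}P}} ⇒ {{{{}}P}}   [P -> { }]
{{{{}}P}} ⇒ {{{{}}PP}}   [P -> P P]
{{{{}}PP}} ⇒ {{{{}}{}P}}   [P -> { }]
{{{{}}{}P}} ⇒ {{{{}}{}{P}}}   [P -> { P }]
{{{{}}{}{P}}} ⇒ {{{{}}{}{{}}}}   [P -> { }]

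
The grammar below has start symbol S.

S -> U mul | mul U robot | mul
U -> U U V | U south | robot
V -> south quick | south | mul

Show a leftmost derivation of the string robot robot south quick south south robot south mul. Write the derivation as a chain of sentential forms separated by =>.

S => U mul => U U V mul => U south U V mul => U south south U V mul => U U V south south U V mul => robot U V south south U V mul => robot robot V south south U V mul => robot robot south quick south south U V mul => robot robot south quick south south robot V mul => robot robot south quick south south robot south mul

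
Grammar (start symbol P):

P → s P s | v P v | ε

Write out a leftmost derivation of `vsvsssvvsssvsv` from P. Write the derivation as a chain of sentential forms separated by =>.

P => vPv   [P → v P v]
vPv => vsPsv   [P → s P s]
vsPsv => vsvPvsv   [P → v P v]
vsvPvsv => vsvsPsvsv   [P → s P s]
vsvsPsvsv => vsvssPssvsv   [P → s P s]
vsvssPssvsv => vsvsssPsssvsv   [P → s P s]
vsvsssPsssvsv => vsvsssvPvsssvsv   [P → v P v]
vsvsssvPvsssvsv => vsvsssvvsssvsv   [P → ε]

P=>vPv=>vsPsv=>vsvPvsv=>vsvsPsvsv=>vsvssPssvsv=>vsvsssPsssvsv=>vsvsssvPvsssvsv=>vsvsssvvsssvsv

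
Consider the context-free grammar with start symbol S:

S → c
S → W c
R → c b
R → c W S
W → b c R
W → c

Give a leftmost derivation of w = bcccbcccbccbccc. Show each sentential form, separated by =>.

S=>Wc=>bcRc=>bccWSc=>bcccSc=>bcccWcc=>bcccbcRcc=>bcccbccWScc=>bcccbcccScc=>bcccbcccWccc=>bcccbcccbcRccc=>bcccbcccbccbccc

S => Wc   [S → W c]
Wc => bcRc   [W → b c R]
bcRc => bccWSc   [R → c W S]
bccWSc => bcccSc   [W → c]
bcccSc => bcccWcc   [S → W c]
bcccWcc => bcccbcRcc   [W → b c R]
bcccbcRcc => bcccbccWScc   [R → c W S]
bcccbccWScc => bcccbcccScc   [W → c]
bcccbcccScc => bcccbcccWccc   [S → W c]
bcccbcccWccc => bcccbcccbcRccc   [W → b c R]
bcccbcccbcRccc => bcccbcccbccbccc   [R → c b]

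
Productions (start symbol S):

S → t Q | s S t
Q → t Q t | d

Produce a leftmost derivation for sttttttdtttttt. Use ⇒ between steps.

S ⇒ sSt ⇒ stQt ⇒ sttQtt ⇒ stttQttt ⇒ sttttQtttt ⇒ stttttQttttt ⇒ sttttttQtttttt ⇒ sttttttdtttttt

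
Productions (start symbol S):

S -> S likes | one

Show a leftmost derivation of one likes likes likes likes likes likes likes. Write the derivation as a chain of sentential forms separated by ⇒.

S ⇒ S likes   [S -> S likes]
S likes ⇒ S likes likes   [S -> S likes]
S likes likes ⇒ S likes likes likes   [S -> S likes]
S likes likes likes ⇒ S likes likes likes likes   [S -> S likes]
S likes likes likes likes ⇒ S likes likes likes likes likes   [S -> S likes]
S likes likes likes likes likes ⇒ S likes likes likes likes likes likes   [S -> S likes]
S likes likes likes likes likes likes ⇒ S likes likes likes likes likes likes likes   [S -> S likes]
S likes likes likes likes likes likes likes ⇒ one likes likes likes likes likes likes likes   [S -> one]

S ⇒ S likes ⇒ S likes likes ⇒ S likes likes likes ⇒ S likes likes likes likes ⇒ S likes likes likes likes likes ⇒ S likes likes likes likes likes likes ⇒ S likes likes likes likes likes likes likes ⇒ one likes likes likes likes likes likes likes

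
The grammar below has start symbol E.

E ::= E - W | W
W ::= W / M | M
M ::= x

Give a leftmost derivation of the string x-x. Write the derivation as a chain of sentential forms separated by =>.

E=>E-W=>W-W=>M-W=>x-W=>x-M=>x-x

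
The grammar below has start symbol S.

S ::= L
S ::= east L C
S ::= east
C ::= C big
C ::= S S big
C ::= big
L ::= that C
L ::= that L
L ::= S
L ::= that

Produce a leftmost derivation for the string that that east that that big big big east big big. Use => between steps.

S => L   [S ::= L]
L => that L   [L ::= that L]
that L => that that C   [L ::= that C]
that that C => that that C big   [C ::= C big]
that that C big => that that S S big big   [C ::= S S big]
that that S S big big => that that east L C S big big   [S ::= east L C]
that that east L C S big big => that that east that L C S big big   [L ::= that L]
that that east that L C S big big => that that east that that C C S big big   [L ::= that C]
that that east that that C C S big big => that that east that that C big C S big big   [C ::= C big]
that that east that that C big C S big big => that that east that that big big C S big big   [C ::= big]
that that east that that big big C S big big => that that east that that big big big S big big   [C ::= big]
that that east that that big big big S big big => that that east that that big big big east big big   [S ::= east]

S => L => that L => that that C => that that C big => that that S S big big => that that east L C S big big => that that east that L C S big big => that that east that that C C S big big => that that east that that C big C S big big => that that east that that big big C S big big => that that east that that big big big S big big => that that east that that big big big east big big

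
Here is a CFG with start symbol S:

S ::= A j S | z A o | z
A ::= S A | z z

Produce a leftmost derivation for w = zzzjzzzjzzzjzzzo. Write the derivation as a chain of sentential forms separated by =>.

S => zAo   [S ::= z A o]
zAo => zSAo   [A ::= S A]
zSAo => zAjSAo   [S ::= A j S]
zAjSAo => zSAjSAo   [A ::= S A]
zSAjSAo => zAjSAjSAo   [S ::= A j S]
zAjSAjSAo => zSAjSAjSAo   [A ::= S A]
zSAjSAjSAo => zAjSAjSAjSAo   [S ::= A j S]
zAjSAjSAjSAo => zzzjSAjSAjSAo   [A ::= z z]
zzzjSAjSAjSAo => zzzjzAjSAjSAo   [S ::= z]
zzzjzAjSAjSAo => zzzjzzzjSAjSAo   [A ::= z z]
zzzjzzzjSAjSAo => zzzjzzzjzAjSAo   [S ::= z]
zzzjzzzjzAjSAo => zzzjzzzjzzzjSAo   [A ::= z z]
zzzjzzzjzzzjSAo => zzzjzzzjzzzjzAo   [S ::= z]
zzzjzzzjzzzjzAo => zzzjzzzjzzzjzzzo   [A ::= z z]

S => zAo => zSAo => zAjSAo => zSAjSAo => zAjSAjSAo => zSAjSAjSAo => zAjSAjSAjSAo => zzzjSAjSAjSAo => zzzjzAjSAjSAo => zzzjzzzjSAjSAo => zzzjzzzjzAjSAo => zzzjzzzjzzzjSAo => zzzjzzzjzzzjzAo => zzzjzzzjzzzjzzzo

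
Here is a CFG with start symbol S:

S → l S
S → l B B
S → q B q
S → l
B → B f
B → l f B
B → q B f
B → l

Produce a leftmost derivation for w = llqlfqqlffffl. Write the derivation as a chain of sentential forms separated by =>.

S => lS   [S → l S]
lS => llBB   [S → l B B]
llBB => llqBfB   [B → q B f]
llqBfB => llqlfBfB   [B → l f B]
llqlfBfB => llqlfqBffB   [B → q B f]
llqlfqBffB => llqlfqBfffB   [B → B f]
llqlfqBfffB => llqlfqqBffffB   [B → q B f]
llqlfqqBffffB => llqlfqqlffffB   [B → l]
llqlfqqlffffB => llqlfqqlffffl   [B → l]

S=>lS=>llBB=>llqBfB=>llqlfBfB=>llqlfqBffB=>llqlfqBfffB=>llqlfqqBffffB=>llqlfqqlffffB=>llqlfqqlffffl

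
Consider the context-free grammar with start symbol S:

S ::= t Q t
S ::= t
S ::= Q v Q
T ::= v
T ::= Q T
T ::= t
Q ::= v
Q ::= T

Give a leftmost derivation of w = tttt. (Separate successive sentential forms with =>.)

S => tQt => tTt => tQTt => tTTt => ttTt => tttt

S => tQt   [S ::= t Q t]
tQt => tTt   [Q ::= T]
tTt => tQTt   [T ::= Q T]
tQTt => tTTt   [Q ::= T]
tTTt => ttTt   [T ::= t]
ttTt => tttt   [T ::= t]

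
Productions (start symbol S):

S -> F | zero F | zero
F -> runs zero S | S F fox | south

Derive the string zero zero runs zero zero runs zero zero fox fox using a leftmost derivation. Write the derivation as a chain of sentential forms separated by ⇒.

S ⇒ F   [S -> F]
F ⇒ S F fox   [F -> S F fox]
S F fox ⇒ zero F fox   [S -> zero]
zero F fox ⇒ zero S F fox fox   [F -> S F fox]
zero S F fox fox ⇒ zero zero F F fox fox   [S -> zero F]
zero zero F F fox fox ⇒ zero zero runs zero S F fox fox   [F -> runs zero S]
zero zero runs zero S F fox fox ⇒ zero zero runs zero zero F fox fox   [S -> zero]
zero zero runs zero zero F fox fox ⇒ zero zero runs zero zero runs zero S fox fox   [F -> runs zero S]
zero zero runs zero zero runs zero S fox fox ⇒ zero zero runs zero zero runs zero zero fox fox   [S -> zero]

S ⇒ F ⇒ S F fox ⇒ zero F fox ⇒ zero S F fox fox ⇒ zero zero F F fox fox ⇒ zero zero runs zero S F fox fox ⇒ zero zero runs zero zero F fox fox ⇒ zero zero runs zero zero runs zero S fox fox ⇒ zero zero runs zero zero runs zero zero fox fox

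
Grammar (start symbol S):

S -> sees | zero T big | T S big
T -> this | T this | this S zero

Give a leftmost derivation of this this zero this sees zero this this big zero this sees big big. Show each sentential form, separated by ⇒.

S ⇒ T S big   [S -> T S big]
T S big ⇒ this S big   [T -> this]
this S big ⇒ this T S big big   [S -> T S big]
this T S big big ⇒ this T this S big big   [T -> T this]
this T this S big big ⇒ this this S zero this S big big   [T -> this S zero]
this this S zero this S big big ⇒ this this zero T big zero this S big big   [S -> zero T big]
this this zero T big zero this S big big ⇒ this this zero T this big zero this S big big   [T -> T this]
this this zero T this big zero this S big big ⇒ this this zero T this this big zero this S big big   [T -> T this]
this this zero T this this big zero this S big big ⇒ this this zero this S zero this this big zero this S big big   [T -> this S zero]
this this zero this S zero this this big zero this S big big ⇒ this this zero this sees zero this this big zero this S big big   [S -> sees]
this this zero this sees zero this this big zero this S big big ⇒ this this zero this sees zero this this big zero this sees big big   [S -> sees]

S ⇒ T S big ⇒ this S big ⇒ this T S big big ⇒ this T this S big big ⇒ this this S zero this S big big ⇒ this this zero T big zero this S big big ⇒ this this zero T this big zero this S big big ⇒ this this zero T this this big zero this S big big ⇒ this this zero this S zero this this big zero this S big big ⇒ this this zero this sees zero this this big zero this S big big ⇒ this this zero this sees zero this this big zero this sees big big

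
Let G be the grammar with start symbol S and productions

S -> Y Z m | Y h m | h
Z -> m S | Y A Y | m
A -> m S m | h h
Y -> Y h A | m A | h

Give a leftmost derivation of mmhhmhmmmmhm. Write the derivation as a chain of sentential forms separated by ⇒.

S ⇒ Yhm   [S -> Y h m]
Yhm ⇒ mAhm   [Y -> m A]
mAhm ⇒ mmSmhm   [A -> m S m]
mmSmhm ⇒ mmYZmmhm   [S -> Y Z m]
mmYZmmhm ⇒ mmYhAZmmhm   [Y -> Y h A]
mmYhAZmmhm ⇒ mmhhAZmmhm   [Y -> h]
mmhhAZmmhm ⇒ mmhhmSmZmmhm   [A -> m S m]
mmhhmSmZmmhm ⇒ mmhhmhmZmmhm   [S -> h]
mmhhmhmZmmhm ⇒ mmhhmhmmmmhm   [Z -> m]

S ⇒ Yhm ⇒ mAhm ⇒ mmSmhm ⇒ mmYZmmhm ⇒ mmYhAZmmhm ⇒ mmhhAZmmhm ⇒ mmhhmSmZmmhm ⇒ mmhhmhmZmmhm ⇒ mmhhmhmmmmhm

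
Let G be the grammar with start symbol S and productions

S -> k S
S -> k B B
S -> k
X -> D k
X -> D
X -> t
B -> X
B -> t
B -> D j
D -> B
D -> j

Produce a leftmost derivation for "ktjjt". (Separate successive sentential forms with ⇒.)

S ⇒ kBB ⇒ kDjB ⇒ kBjB ⇒ kDjjB ⇒ kBjjB ⇒ ktjjB ⇒ ktjjt

S ⇒ kBB   [S -> k B B]
kBB ⇒ kDjB   [B -> D j]
kDjB ⇒ kBjB   [D -> B]
kBjB ⇒ kDjjB   [B -> D j]
kDjjB ⇒ kBjjB   [D -> B]
kBjjB ⇒ ktjjB   [B -> t]
ktjjB ⇒ ktjjt   [B -> t]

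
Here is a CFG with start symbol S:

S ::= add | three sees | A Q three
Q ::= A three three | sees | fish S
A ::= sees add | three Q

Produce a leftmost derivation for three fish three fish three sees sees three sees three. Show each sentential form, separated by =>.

S => A Q three => three Q Q three => three fish S Q three => three fish A Q three Q three => three fish three Q Q three Q three => three fish three fish S Q three Q three => three fish three fish three sees Q three Q three => three fish three fish three sees sees three Q three => three fish three fish three sees sees three sees three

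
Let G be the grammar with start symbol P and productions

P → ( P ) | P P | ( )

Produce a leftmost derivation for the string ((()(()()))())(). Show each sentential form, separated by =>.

P => PP => (P)P => (PP)P => ((P)P)P => ((PP)P)P => ((()P)P)P => ((()(P))P)P => ((()(PP))P)P => ((()(()P))P)P => ((()(()()))P)P => ((()(()()))())P => ((()(()()))())()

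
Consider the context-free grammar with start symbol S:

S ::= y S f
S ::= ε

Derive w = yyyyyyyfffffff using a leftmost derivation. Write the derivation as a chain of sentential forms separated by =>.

S => ySf => yySff => yyySfff => yyyySffff => yyyyySfffff => yyyyyySffffff => yyyyyyySfffffff => yyyyyyyfffffff

S => ySf   [S ::= y S f]
ySf => yySff   [S ::= y S f]
yySff => yyySfff   [S ::= y S f]
yyySfff => yyyySffff   [S ::= y S f]
yyyySffff => yyyyySfffff   [S ::= y S f]
yyyyySfffff => yyyyyySffffff   [S ::= y S f]
yyyyyySffffff => yyyyyyySfffffff   [S ::= y S f]
yyyyyyySfffffff => yyyyyyyfffffff   [S ::= ε]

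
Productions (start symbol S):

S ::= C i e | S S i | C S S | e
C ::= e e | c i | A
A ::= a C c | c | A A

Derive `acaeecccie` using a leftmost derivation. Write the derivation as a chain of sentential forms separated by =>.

S=>Cie=>Aie=>aCcie=>aAcie=>aAAcie=>aAAAcie=>acAAcie=>acaCcAcie=>acaeecAcie=>acaeecccie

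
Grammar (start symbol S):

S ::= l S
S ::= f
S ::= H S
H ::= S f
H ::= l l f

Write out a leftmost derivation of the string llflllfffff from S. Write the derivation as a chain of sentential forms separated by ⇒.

S ⇒ HS   [S ::= H S]
HS ⇒ llfS   [H ::= l l f]
llfS ⇒ llflS   [S ::= l S]
llflS ⇒ llflHS   [S ::= H S]
llflHS ⇒ llflSfS   [H ::= S f]
llflSfS ⇒ llfllSfS   [S ::= l S]
llfllSfS ⇒ llflllSfS   [S ::= l S]
llflllSfS ⇒ llflllHSfS   [S ::= H S]
llflllHSfS ⇒ llflllSfSfS   [H ::= S f]
llflllSfSfS ⇒ llflllffSfS   [S ::= f]
llflllffSfS ⇒ llflllffffS   [S ::= f]
llflllffffS ⇒ llflllfffff   [S ::= f]

S⇒HS⇒llfS⇒llflS⇒llflHS⇒llflSfS⇒llfllSfS⇒llflllSfS⇒llflllHSfS⇒llflllSfSfS⇒llflllffSfS⇒llflllffffS⇒llflllfffff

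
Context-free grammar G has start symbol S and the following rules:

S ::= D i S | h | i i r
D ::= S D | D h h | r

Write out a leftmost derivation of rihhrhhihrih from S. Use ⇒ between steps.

S ⇒ DiS ⇒ SDiS ⇒ DiSDiS ⇒ SDiSDiS ⇒ DiSDiSDiS ⇒ riSDiSDiS ⇒ rihDiSDiS ⇒ rihDhhiSDiS ⇒ rihSDhhiSDiS ⇒ rihhDhhiSDiS ⇒ rihhrhhiSDiS ⇒ rihhrhhihDiS ⇒ rihhrhhihriS ⇒ rihhrhhihrih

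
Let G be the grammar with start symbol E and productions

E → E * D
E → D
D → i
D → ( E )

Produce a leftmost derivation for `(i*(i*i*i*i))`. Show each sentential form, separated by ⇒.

E⇒D⇒(E)⇒(E*D)⇒(D*D)⇒(i*D)⇒(i*(E))⇒(i*(E*D))⇒(i*(E*D*D))⇒(i*(E*D*D*D))⇒(i*(D*D*D*D))⇒(i*(i*D*D*D))⇒(i*(i*i*D*D))⇒(i*(i*i*i*D))⇒(i*(i*i*i*i))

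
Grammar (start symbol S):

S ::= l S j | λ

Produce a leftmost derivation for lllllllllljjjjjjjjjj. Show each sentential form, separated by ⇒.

S⇒lSj⇒llSjj⇒lllSjjj⇒llllSjjjj⇒lllllSjjjjj⇒llllllSjjjjjj⇒lllllllSjjjjjjj⇒llllllllSjjjjjjjj⇒lllllllllSjjjjjjjjj⇒llllllllllSjjjjjjjjjj⇒lllllllllljjjjjjjjjj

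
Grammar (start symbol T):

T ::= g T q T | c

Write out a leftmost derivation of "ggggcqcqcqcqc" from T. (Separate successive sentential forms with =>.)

T => gTqT   [T ::= g T q T]
gTqT => ggTqTqT   [T ::= g T q T]
ggTqTqT => gggTqTqTqT   [T ::= g T q T]
gggTqTqTqT => ggggTqTqTqTqT   [T ::= g T q T]
ggggTqTqTqTqT => ggggcqTqTqTqT   [T ::= c]
ggggcqTqTqTqT => ggggcqcqTqTqT   [T ::= c]
ggggcqcqTqTqT => ggggcqcqcqTqT   [T ::= c]
ggggcqcqcqTqT => ggggcqcqcqcqT   [T ::= c]
ggggcqcqcqcqT => ggggcqcqcqcqc   [T ::= c]

T=>gTqT=>ggTqTqT=>gggTqTqTqT=>ggggTqTqTqTqT=>ggggcqTqTqTqT=>ggggcqcqTqTqT=>ggggcqcqcqTqT=>ggggcqcqcqcqT=>ggggcqcqcqcqc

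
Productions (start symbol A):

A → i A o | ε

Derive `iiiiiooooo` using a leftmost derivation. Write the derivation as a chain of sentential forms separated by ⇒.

A⇒iAo⇒iiAoo⇒iiiAooo⇒iiiiAoooo⇒iiiiiAooooo⇒iiiiiooooo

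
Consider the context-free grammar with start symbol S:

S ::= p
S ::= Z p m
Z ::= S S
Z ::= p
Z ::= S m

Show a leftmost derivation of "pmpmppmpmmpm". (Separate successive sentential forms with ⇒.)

S ⇒ Zpm   [S ::= Z p m]
Zpm ⇒ Smpm   [Z ::= S m]
Smpm ⇒ Zpmmpm   [S ::= Z p m]
Zpmmpm ⇒ SSpmmpm   [Z ::= S S]
SSpmmpm ⇒ ZpmSpmmpm   [S ::= Z p m]
ZpmSpmmpm ⇒ SmpmSpmmpm   [Z ::= S m]
SmpmSpmmpm ⇒ pmpmSpmmpm   [S ::= p]
pmpmSpmmpm ⇒ pmpmZpmpmmpm   [S ::= Z p m]
pmpmZpmpmmpm ⇒ pmpmppmpmmpm   [Z ::= p]

S ⇒ Zpm ⇒ Smpm ⇒ Zpmmpm ⇒ SSpmmpm ⇒ ZpmSpmmpm ⇒ SmpmSpmmpm ⇒ pmpmSpmmpm ⇒ pmpmZpmpmmpm ⇒ pmpmppmpmmpm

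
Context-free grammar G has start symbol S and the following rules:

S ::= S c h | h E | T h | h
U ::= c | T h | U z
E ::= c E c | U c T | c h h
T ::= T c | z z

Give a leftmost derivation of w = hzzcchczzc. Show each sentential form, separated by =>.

S => hE => hUcT => hThcT => hTchcT => hTcchcT => hzzcchcT => hzzcchcTc => hzzcchczzc

S => hE   [S ::= h E]
hE => hUcT   [E ::= U c T]
hUcT => hThcT   [U ::= T h]
hThcT => hTchcT   [T ::= T c]
hTchcT => hTcchcT   [T ::= T c]
hTcchcT => hzzcchcT   [T ::= z z]
hzzcchcT => hzzcchcTc   [T ::= T c]
hzzcchcTc => hzzcchczzc   [T ::= z z]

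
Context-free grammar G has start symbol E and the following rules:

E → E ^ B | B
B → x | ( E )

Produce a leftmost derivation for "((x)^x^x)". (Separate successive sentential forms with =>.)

E=>B=>(E)=>(E^B)=>(E^B^B)=>(B^B^B)=>((E)^B^B)=>((B)^B^B)=>((x)^B^B)=>((x)^x^B)=>((x)^x^x)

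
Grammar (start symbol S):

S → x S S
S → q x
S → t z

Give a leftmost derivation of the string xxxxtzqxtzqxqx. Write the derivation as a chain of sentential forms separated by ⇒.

S ⇒ xSS ⇒ xxSSS ⇒ xxxSSSS ⇒ xxxxSSSSS ⇒ xxxxtzSSSS ⇒ xxxxtzqxSSS ⇒ xxxxtzqxtzSS ⇒ xxxxtzqxtzqxS ⇒ xxxxtzqxtzqxqx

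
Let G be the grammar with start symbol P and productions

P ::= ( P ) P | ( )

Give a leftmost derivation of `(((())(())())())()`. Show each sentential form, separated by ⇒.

P ⇒ (P)P   [P ::= ( P ) P]
(P)P ⇒ ((P)P)P   [P ::= ( P ) P]
((P)P)P ⇒ (((P)P)P)P   [P ::= ( P ) P]
(((P)P)P)P ⇒ (((())P)P)P   [P ::= ( )]
(((())P)P)P ⇒ (((())(P)P)P)P   [P ::= ( P ) P]
(((())(P)P)P)P ⇒ (((())(())P)P)P   [P ::= ( )]
(((())(())P)P)P ⇒ (((())(())())P)P   [P ::= ( )]
(((())(())())P)P ⇒ (((())(())())())P   [P ::= ( )]
(((())(())())())P ⇒ (((())(())())())()   [P ::= ( )]

P⇒(P)P⇒((P)P)P⇒(((P)P)P)P⇒(((())P)P)P⇒(((())(P)P)P)P⇒(((())(())P)P)P⇒(((())(())())P)P⇒(((())(())())())P⇒(((())(())())())()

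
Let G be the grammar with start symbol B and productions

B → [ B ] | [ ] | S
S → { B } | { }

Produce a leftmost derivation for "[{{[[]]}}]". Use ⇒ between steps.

B ⇒ [B]   [B → [ B ]]
[B] ⇒ [S]   [B → S]
[S] ⇒ [{B}]   [S → { B }]
[{B}] ⇒ [{S}]   [B → S]
[{S}] ⇒ [{{B}}]   [S → { B }]
[{{B}}] ⇒ [{{[B]}}]   [B → [ B ]]
[{{[B]}}] ⇒ [{{[[]]}}]   [B → [ ]]

B ⇒ [B] ⇒ [S] ⇒ [{B}] ⇒ [{S}] ⇒ [{{B}}] ⇒ [{{[B]}}] ⇒ [{{[[]]}}]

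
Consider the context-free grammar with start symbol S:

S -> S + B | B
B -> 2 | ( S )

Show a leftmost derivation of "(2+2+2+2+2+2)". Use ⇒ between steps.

S⇒B⇒(S)⇒(S+B)⇒(S+B+B)⇒(S+B+B+B)⇒(S+B+B+B+B)⇒(S+B+B+B+B+B)⇒(B+B+B+B+B+B)⇒(2+B+B+B+B+B)⇒(2+2+B+B+B+B)⇒(2+2+2+B+B+B)⇒(2+2+2+2+B+B)⇒(2+2+2+2+2+B)⇒(2+2+2+2+2+2)

S ⇒ B   [S -> B]
B ⇒ (S)   [B -> ( S )]
(S) ⇒ (S+B)   [S -> S + B]
(S+B) ⇒ (S+B+B)   [S -> S + B]
(S+B+B) ⇒ (S+B+B+B)   [S -> S + B]
(S+B+B+B) ⇒ (S+B+B+B+B)   [S -> S + B]
(S+B+B+B+B) ⇒ (S+B+B+B+B+B)   [S -> S + B]
(S+B+B+B+B+B) ⇒ (B+B+B+B+B+B)   [S -> B]
(B+B+B+B+B+B) ⇒ (2+B+B+B+B+B)   [B -> 2]
(2+B+B+B+B+B) ⇒ (2+2+B+B+B+B)   [B -> 2]
(2+2+B+B+B+B) ⇒ (2+2+2+B+B+B)   [B -> 2]
(2+2+2+B+B+B) ⇒ (2+2+2+2+B+B)   [B -> 2]
(2+2+2+2+B+B) ⇒ (2+2+2+2+2+B)   [B -> 2]
(2+2+2+2+2+B) ⇒ (2+2+2+2+2+2)   [B -> 2]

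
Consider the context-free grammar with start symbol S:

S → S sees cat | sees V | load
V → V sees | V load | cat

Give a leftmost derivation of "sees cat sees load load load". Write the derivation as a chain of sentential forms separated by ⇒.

S ⇒ sees V ⇒ sees V load ⇒ sees V load load ⇒ sees V load load load ⇒ sees V sees load load load ⇒ sees cat sees load load load

S ⇒ sees V   [S → sees V]
sees V ⇒ sees V load   [V → V load]
sees V load ⇒ sees V load load   [V → V load]
sees V load load ⇒ sees V load load load   [V → V load]
sees V load load load ⇒ sees V sees load load load   [V → V sees]
sees V sees load load load ⇒ sees cat sees load load load   [V → cat]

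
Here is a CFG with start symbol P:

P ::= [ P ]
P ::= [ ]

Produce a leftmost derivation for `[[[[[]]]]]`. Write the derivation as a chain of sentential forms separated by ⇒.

P ⇒ [P] ⇒ [[P]] ⇒ [[[P]]] ⇒ [[[[P]]]] ⇒ [[[[[]]]]]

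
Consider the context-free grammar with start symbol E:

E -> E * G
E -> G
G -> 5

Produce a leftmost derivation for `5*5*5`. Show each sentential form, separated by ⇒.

E ⇒ E*G ⇒ E*G*G ⇒ G*G*G ⇒ 5*G*G ⇒ 5*5*G ⇒ 5*5*5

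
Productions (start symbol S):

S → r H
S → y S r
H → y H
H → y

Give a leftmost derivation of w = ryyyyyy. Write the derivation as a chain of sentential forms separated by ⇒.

S⇒rH⇒ryH⇒ryyH⇒ryyyH⇒ryyyyH⇒ryyyyyH⇒ryyyyyy

S ⇒ rH   [S → r H]
rH ⇒ ryH   [H → y H]
ryH ⇒ ryyH   [H → y H]
ryyH ⇒ ryyyH   [H → y H]
ryyyH ⇒ ryyyyH   [H → y H]
ryyyyH ⇒ ryyyyyH   [H → y H]
ryyyyyH ⇒ ryyyyyy   [H → y]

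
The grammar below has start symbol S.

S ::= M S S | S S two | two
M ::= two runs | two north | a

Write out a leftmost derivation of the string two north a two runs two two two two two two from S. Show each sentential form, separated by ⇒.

S ⇒ M S S ⇒ two north S S ⇒ two north M S S S ⇒ two north a S S S ⇒ two north a M S S S S ⇒ two north a two runs S S S S ⇒ two north a two runs two S S S ⇒ two north a two runs two S S two S S ⇒ two north a two runs two two S two S S ⇒ two north a two runs two two two two S S ⇒ two north a two runs two two two two two S ⇒ two north a two runs two two two two two two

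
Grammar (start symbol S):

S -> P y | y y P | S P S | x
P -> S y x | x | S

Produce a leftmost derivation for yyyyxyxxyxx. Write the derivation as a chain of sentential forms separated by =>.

S => yyP   [S -> y y P]
yyP => yyS   [P -> S]
yyS => yySPS   [S -> S P S]
yySPS => yyyyPPS   [S -> y y P]
yyyyPPS => yyyySyxPS   [P -> S y x]
yyyySyxPS => yyyyxyxPS   [S -> x]
yyyyxyxPS => yyyyxyxSyxS   [P -> S y x]
yyyyxyxSyxS => yyyyxyxxyxS   [S -> x]
yyyyxyxxyxS => yyyyxyxxyxx   [S -> x]

S=>yyP=>yyS=>yySPS=>yyyyPPS=>yyyySyxPS=>yyyyxyxPS=>yyyyxyxSyxS=>yyyyxyxxyxS=>yyyyxyxxyxx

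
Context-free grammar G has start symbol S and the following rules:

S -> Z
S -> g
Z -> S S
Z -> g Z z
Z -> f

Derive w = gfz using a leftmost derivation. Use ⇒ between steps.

S ⇒ Z   [S -> Z]
Z ⇒ gZz   [Z -> g Z z]
gZz ⇒ gfz   [Z -> f]

S⇒Z⇒gZz⇒gfz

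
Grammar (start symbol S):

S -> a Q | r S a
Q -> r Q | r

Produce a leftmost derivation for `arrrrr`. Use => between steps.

S => aQ => arQ => arrQ => arrrQ => arrrrQ => arrrrr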